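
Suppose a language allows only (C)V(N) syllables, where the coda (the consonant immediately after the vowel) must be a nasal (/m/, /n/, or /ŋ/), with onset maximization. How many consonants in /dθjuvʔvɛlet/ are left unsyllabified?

Under (C)V(N), the unsyllabifiable consonants are /d/, /θ/, /v/, /ʔ/, /t/ (only a nasal (/m/, /n/, or /ŋ/) is licensed in coda position; onsets are limited to one consonant).

5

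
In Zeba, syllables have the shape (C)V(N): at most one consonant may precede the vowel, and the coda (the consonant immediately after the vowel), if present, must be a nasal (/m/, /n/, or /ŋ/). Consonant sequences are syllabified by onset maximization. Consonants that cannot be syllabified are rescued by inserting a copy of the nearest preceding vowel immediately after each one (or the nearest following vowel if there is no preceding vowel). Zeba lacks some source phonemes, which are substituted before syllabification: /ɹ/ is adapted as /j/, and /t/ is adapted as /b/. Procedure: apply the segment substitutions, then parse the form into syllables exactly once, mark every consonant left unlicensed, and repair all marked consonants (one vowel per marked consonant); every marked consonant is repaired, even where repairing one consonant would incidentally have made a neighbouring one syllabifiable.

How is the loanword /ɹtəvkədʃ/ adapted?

jəbəvəkədəʃə

Substitution: /ɹ/ → /j/, /t/ → /b/, giving /jbəvkədʃ/.
Syllabifying with onset maximization leaves /j/, /v/, /d/, /ʃ/ stranded (only a nasal (/m/, /n/, or /ŋ/) is licensed in coda position; onsets are limited to one consonant).
Inserting the epenthetic vowel yields /j/ → /jə/, /v/ → /və/, /d/ → /də/, /ʃ/ → /ʃə/.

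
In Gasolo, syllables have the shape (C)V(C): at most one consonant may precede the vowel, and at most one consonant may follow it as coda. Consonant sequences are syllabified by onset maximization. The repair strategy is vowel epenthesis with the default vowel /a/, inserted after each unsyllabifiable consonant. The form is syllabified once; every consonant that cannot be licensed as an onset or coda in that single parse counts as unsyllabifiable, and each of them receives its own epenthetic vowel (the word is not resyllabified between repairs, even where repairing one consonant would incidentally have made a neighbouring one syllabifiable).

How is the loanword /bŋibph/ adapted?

baŋibpaha

Syllabifying with onset maximization leaves /b/, /p/, /h/ stranded (at most one coda consonant is licensed; onsets are limited to one consonant).
Epenthesis after each stranded consonant: /b/ → /ba/, /p/ → /pa/, /h/ → /ha/.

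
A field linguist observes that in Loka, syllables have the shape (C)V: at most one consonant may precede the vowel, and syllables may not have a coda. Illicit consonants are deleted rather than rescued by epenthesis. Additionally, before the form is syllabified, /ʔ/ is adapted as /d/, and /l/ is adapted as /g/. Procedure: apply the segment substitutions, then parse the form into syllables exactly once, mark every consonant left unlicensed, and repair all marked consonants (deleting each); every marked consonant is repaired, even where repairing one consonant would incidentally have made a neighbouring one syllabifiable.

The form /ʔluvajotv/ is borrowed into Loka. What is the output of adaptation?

guvajo

Substitution: /ʔ/ → /d/, /l/ → /g/, giving /dguvajotv/.
Under (C)V, the unsyllabifiable consonants are /d/, /t/, /v/ (no codas are permitted; onsets are limited to one consonant).
Deleting the stranded consonants removes /d/, /t/, /v/.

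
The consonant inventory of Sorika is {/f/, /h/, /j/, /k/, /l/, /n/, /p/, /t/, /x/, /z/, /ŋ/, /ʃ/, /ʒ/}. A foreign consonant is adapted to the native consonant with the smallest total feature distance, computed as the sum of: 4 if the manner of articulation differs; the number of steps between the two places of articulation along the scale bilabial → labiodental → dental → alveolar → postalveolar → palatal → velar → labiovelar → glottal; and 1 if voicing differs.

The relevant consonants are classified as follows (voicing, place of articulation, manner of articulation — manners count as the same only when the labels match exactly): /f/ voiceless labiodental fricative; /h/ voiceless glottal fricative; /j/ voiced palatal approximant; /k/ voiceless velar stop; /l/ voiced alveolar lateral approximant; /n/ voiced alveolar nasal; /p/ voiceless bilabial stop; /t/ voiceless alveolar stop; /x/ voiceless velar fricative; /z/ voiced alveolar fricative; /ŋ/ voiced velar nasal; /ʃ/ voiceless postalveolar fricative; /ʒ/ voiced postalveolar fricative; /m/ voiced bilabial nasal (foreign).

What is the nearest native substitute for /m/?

/n/ is closest: same manner (nasal), place distance 3 (bilabial→alveolar), same voicing; total 3. Next closest is /p/ at distance 5.

n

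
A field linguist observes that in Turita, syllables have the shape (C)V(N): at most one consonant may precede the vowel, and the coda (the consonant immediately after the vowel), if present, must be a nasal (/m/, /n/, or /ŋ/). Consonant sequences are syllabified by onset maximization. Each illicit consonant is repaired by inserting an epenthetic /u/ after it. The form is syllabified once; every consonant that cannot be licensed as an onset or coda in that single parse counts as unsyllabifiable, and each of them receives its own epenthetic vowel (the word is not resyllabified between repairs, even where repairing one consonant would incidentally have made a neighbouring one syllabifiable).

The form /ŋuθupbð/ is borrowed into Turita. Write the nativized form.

ŋuθupubuðu

Under (C)V(N), the unsyllabifiable consonants are /p/, /b/, /ð/ (only a nasal (/m/, /n/, or /ŋ/) is licensed in coda position; onsets are limited to one consonant).
Inserting the epenthetic vowel yields /p/ → /pu/, /b/ → /bu/, /ð/ → /ðu/.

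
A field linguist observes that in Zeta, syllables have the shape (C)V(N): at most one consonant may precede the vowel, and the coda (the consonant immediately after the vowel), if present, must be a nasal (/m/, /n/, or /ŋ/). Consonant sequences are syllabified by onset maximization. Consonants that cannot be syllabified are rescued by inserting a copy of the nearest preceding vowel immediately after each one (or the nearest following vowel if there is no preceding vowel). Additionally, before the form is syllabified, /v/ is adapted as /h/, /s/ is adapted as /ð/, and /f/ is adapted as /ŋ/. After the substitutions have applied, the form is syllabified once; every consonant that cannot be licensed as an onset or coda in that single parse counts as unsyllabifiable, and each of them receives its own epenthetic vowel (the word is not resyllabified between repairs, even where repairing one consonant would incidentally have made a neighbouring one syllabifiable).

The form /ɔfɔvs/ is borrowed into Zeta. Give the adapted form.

ɔŋɔhɔðɔ

Substitution: /f/ → /ŋ/, /v/ → /h/, /s/ → /ð/, giving /ɔŋɔhð/.
The consonants /h/, /ð/ cannot be parsed into a legal (C)V(N) syllable (only a nasal (/m/, /n/, or /ŋ/) is licensed in coda position; onsets are limited to one consonant).
Each unlicensed consonant becomes the onset of a new syllable: /h/ → /hɔ/, /ð/ → /ðɔ/.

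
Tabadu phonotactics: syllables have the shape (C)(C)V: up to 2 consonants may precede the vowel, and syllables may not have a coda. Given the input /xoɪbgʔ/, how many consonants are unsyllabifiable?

3

Under (C)(C)V, the unsyllabifiable consonants are /b/, /g/, /ʔ/ (no codas are permitted; onsets may contain at most 2 consonants).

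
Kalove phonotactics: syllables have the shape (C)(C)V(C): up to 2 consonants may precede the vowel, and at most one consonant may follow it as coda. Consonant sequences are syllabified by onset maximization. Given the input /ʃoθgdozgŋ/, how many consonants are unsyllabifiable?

2

Under (C)(C)V(C), the unsyllabifiable consonants are /g/, /ŋ/ (at most one coda consonant is licensed; onsets may contain at most 2 consonants).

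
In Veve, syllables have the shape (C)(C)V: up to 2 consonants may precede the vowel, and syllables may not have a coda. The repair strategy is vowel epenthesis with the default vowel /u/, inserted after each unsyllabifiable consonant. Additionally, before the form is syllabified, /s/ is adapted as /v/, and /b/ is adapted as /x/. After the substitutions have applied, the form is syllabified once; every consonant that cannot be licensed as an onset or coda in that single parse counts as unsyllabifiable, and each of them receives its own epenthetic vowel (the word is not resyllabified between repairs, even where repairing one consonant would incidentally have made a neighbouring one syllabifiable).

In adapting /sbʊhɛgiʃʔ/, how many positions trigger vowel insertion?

After substitution the input is /vxʊhɛgiʃʔ/.
The unsyllabifiable consonants are /ʃ/, /ʔ/; each receives one epenthetic vowel.

2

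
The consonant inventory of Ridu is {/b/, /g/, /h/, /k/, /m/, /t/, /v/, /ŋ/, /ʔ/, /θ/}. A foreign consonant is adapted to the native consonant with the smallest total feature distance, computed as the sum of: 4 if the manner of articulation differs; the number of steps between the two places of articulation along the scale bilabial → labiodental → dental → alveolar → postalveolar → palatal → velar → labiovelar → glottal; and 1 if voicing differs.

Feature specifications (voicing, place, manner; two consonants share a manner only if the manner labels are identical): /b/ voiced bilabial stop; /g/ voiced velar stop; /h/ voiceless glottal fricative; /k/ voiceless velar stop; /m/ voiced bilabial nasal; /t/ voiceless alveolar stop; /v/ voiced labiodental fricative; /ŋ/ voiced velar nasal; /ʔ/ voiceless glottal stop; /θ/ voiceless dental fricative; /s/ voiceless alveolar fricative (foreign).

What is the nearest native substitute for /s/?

θ

/θ/ is closest: same manner (fricative), place distance 1 (alveolar→dental), same voicing; total 1. Next closest is /v/ at distance 3.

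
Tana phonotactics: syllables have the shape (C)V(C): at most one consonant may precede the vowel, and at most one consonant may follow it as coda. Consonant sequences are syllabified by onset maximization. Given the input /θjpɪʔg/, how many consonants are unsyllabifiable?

Under (C)V(C), the unsyllabifiable consonants are /θ/, /j/, /g/ (at most one coda consonant is licensed; onsets are limited to one consonant).

3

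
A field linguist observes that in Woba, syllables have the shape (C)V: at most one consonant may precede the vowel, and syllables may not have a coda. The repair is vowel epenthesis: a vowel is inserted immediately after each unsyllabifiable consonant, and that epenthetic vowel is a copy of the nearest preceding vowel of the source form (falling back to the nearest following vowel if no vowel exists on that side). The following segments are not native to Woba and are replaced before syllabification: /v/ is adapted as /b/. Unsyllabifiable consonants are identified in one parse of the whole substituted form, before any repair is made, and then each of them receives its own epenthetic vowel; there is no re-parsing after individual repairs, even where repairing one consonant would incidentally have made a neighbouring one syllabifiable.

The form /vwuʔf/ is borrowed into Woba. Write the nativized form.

Substitution: /v/ → /b/, giving /bwuʔf/.
The consonants /b/, /ʔ/, /f/ cannot be parsed into a legal (C)V syllable (no codas are permitted; onsets are limited to one consonant).
Each unlicensed consonant becomes the onset of a new syllable: /b/ → /bu/, /ʔ/ → /ʔu/, /f/ → /fu/.

buwuʔufu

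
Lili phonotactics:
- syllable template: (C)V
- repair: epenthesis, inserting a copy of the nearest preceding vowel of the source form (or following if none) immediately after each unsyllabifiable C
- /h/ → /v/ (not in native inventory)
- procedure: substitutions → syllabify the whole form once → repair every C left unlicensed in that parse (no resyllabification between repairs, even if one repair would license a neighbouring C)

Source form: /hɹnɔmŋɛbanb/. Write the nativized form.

vɔɹɔnɔmɔŋɛbanaba

Substitution: /h/ → /v/, giving /vɹnɔmŋɛbanb/.
Syllabifying with onset maximization leaves /v/, /ɹ/, /m/, /n/, /b/ stranded (no codas are permitted; onsets are limited to one consonant).
Each unlicensed consonant becomes the onset of a new syllable: /v/ → /vɔ/, /ɹ/ → /ɹɔ/, /m/ → /mɔ/, /n/ → /na/, /b/ → /ba/.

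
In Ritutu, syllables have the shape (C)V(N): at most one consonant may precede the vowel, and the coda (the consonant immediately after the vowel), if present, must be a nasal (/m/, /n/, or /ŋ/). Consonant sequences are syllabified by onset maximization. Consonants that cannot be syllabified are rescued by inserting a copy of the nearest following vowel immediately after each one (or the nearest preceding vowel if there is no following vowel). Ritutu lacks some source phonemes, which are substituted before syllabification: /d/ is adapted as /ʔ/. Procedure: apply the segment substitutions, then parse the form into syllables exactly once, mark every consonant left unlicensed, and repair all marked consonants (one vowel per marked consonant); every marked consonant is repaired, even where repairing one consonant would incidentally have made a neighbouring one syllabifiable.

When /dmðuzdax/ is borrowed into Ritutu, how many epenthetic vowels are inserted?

After substitution the input is /ʔmðuzʔax/.
The unsyllabifiable consonants are /ʔ/, /m/, /z/, /x/; each receives one epenthetic vowel.

4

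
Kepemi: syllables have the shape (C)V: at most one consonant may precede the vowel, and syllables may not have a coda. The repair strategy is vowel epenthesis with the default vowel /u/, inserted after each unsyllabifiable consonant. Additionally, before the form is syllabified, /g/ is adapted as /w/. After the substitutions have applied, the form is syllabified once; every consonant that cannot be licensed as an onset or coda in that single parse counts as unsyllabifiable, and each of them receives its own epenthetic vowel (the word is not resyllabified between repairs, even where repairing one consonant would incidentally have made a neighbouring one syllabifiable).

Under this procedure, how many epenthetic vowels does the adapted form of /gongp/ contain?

After substitution the input is /wonwp/.
The unsyllabifiable consonants are /n/, /w/, /p/; each receives one epenthetic vowel.

3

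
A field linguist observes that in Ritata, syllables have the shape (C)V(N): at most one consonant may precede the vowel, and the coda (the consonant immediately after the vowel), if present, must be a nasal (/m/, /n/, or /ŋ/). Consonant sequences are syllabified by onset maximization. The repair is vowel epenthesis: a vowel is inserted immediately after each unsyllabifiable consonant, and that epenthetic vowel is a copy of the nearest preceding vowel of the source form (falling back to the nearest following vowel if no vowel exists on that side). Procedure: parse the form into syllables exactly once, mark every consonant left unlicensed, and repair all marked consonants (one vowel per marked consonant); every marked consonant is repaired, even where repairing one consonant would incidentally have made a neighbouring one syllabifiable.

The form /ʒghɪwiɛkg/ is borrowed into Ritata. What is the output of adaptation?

Syllabifying with onset maximization leaves /ʒ/, /g/, /k/, /g/ stranded (only a nasal (/m/, /n/, or /ŋ/) is licensed in coda position; onsets are limited to one consonant).
Inserting the epenthetic vowel yields /ʒ/ → /ʒɪ/, /g/ → /gɪ/, /k/ → /kɛ/, /g/ → /gɛ/.

ʒɪgɪhɪwiɛkɛgɛ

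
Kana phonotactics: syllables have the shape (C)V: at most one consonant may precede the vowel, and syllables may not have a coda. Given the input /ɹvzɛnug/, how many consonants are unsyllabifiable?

Syllabifying with onset maximization leaves /ɹ/, /v/, /g/ stranded (no codas are permitted; onsets are limited to one consonant).

3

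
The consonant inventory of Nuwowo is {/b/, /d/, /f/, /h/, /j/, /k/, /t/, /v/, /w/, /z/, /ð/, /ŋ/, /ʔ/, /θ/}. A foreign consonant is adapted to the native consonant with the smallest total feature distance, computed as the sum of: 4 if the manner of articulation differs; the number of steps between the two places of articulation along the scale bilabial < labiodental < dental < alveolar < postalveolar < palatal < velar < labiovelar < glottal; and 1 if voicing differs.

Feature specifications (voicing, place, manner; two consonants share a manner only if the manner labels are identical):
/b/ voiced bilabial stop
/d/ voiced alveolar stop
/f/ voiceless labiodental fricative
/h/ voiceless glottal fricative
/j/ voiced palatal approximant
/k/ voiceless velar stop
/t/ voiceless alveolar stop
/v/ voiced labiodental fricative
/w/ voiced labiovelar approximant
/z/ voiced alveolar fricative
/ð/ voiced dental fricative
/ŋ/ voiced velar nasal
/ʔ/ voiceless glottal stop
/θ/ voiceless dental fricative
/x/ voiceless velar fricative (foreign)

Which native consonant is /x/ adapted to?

h

/h/ is closest: same manner (fricative), place distance 2 (velar→glottal), same voicing; total 2. Next closest is /k/ at distance 4.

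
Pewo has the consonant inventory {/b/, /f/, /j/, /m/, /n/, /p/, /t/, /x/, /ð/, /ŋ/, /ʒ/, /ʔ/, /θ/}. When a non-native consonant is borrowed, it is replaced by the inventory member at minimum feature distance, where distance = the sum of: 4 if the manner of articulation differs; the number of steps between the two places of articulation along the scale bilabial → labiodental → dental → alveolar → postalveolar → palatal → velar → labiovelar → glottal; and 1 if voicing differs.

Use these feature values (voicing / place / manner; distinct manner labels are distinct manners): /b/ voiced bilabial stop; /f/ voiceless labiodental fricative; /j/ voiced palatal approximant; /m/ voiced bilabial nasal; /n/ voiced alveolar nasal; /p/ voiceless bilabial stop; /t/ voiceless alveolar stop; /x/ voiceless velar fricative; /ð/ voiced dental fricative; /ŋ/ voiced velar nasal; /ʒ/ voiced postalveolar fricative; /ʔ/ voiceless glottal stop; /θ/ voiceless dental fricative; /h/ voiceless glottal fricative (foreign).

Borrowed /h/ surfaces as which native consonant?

/x/ is closest: same manner (fricative), place distance 2 (glottal→velar), same voicing; total 2. Next closest is /ʔ/ at distance 4.

x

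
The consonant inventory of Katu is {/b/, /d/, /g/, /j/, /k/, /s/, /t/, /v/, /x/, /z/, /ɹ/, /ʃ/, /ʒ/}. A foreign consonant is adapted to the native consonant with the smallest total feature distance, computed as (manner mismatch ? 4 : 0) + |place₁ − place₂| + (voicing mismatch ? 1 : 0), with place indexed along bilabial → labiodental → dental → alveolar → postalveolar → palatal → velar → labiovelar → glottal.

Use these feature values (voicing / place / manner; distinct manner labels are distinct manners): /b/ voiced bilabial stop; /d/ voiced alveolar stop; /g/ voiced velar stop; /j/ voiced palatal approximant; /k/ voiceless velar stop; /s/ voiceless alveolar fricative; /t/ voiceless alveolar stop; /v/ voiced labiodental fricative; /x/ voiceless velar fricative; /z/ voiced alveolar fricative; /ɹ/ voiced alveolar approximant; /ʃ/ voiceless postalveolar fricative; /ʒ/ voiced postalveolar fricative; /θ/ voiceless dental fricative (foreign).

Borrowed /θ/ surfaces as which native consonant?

s

/s/ is closest: same manner (fricative), place distance 1 (dental→alveolar), same voicing; total 1. Next closest is /v/ at distance 2.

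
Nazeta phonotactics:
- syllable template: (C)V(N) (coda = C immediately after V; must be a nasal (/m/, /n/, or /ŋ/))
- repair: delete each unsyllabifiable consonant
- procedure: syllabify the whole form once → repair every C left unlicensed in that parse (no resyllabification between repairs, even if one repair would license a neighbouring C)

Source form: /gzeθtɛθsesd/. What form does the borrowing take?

zetɛse

Under (C)V(N), the unsyllabifiable consonants are /g/, /θ/, /θ/, /s/, /d/ (only a nasal (/m/, /n/, or /ŋ/) is licensed in coda position; onsets are limited to one consonant).
Deleting the stranded consonants removes /g/, /θ/, /θ/, /s/, /d/.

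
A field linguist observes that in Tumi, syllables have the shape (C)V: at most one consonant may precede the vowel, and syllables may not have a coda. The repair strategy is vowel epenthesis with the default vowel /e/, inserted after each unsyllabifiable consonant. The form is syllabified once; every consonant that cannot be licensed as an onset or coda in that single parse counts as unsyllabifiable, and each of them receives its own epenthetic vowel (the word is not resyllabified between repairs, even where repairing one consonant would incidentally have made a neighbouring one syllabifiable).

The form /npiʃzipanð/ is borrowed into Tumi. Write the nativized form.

nepiʃezipaneðe

Syllabifying with onset maximization leaves /n/, /ʃ/, /n/, /ð/ stranded (no codas are permitted; onsets are limited to one consonant).
Inserting the epenthetic vowel yields /n/ → /ne/, /ʃ/ → /ʃe/, /n/ → /ne/, /ð/ → /ðe/.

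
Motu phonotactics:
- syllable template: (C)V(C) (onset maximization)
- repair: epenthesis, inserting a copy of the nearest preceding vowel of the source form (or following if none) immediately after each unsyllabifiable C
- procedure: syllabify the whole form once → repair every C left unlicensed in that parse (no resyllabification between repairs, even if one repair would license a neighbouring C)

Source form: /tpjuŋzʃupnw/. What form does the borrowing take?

Syllabifying with onset maximization leaves /t/, /p/, /z/, /n/, /w/ stranded (at most one coda consonant is licensed; onsets are limited to one consonant).
Each unlicensed consonant becomes the onset of a new syllable: /t/ → /tu/, /p/ → /pu/, /z/ → /zu/, /n/ → /nu/, /w/ → /wu/.

tupujuŋzuʃupnuwu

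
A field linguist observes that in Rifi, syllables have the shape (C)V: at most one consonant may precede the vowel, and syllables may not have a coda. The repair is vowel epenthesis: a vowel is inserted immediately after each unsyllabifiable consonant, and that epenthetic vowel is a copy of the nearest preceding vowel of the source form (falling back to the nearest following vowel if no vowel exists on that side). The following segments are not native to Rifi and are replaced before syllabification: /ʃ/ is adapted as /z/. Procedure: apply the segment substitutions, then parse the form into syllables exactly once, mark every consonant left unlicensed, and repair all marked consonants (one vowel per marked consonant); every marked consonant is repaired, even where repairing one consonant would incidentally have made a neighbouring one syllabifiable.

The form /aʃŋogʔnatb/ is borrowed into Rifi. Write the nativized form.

azaŋogoʔonataba

Substitution: /ʃ/ → /z/, giving /azŋogʔnatb/.
Under (C)V, the unsyllabifiable consonants are /z/, /g/, /ʔ/, /t/, /b/ (no codas are permitted; onsets are limited to one consonant).
Each unlicensed consonant becomes the onset of a new syllable: /z/ → /za/, /g/ → /go/, /ʔ/ → /ʔo/, /t/ → /ta/, /b/ → /ba/.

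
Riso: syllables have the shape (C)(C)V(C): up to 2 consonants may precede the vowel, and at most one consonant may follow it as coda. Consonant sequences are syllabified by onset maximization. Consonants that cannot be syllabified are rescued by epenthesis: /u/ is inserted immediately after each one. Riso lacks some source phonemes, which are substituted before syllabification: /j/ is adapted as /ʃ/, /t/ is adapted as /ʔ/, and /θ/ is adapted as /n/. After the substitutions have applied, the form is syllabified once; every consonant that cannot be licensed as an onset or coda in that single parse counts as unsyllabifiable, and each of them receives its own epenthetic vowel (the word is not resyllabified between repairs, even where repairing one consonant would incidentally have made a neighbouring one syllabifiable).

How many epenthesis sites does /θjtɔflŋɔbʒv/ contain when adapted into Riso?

3

After substitution the input is /nʃʔɔflŋɔbʒv/.
The unsyllabifiable consonants are /n/, /ʒ/, /v/; each receives one epenthetic vowel.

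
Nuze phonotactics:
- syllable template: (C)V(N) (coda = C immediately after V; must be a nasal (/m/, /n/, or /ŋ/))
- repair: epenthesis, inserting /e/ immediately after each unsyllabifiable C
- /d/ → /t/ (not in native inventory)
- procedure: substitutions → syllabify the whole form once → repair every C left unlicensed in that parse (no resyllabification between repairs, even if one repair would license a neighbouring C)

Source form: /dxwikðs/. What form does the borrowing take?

Substitution: /d/ → /t/, giving /txwikðs/.
The consonants /t/, /x/, /k/, /ð/, /s/ cannot be parsed into a legal (C)V(N) syllable (only a nasal (/m/, /n/, or /ŋ/) is licensed in coda position; onsets are limited to one consonant).
Inserting the epenthetic vowel yields /t/ → /te/, /x/ → /xe/, /k/ → /ke/, /ð/ → /ðe/, /s/ → /se/.

texewikeðese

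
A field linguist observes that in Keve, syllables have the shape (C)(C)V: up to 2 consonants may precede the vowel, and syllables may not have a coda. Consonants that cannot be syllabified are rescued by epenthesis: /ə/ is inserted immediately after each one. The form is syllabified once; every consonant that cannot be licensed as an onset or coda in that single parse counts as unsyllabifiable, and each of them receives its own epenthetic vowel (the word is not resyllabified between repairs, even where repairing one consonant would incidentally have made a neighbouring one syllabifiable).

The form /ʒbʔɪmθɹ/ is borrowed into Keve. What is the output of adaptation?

The consonants /ʒ/, /m/, /θ/, /ɹ/ cannot be parsed into a legal (C)(C)V syllable (no codas are permitted; onsets may contain at most 2 consonants).
Each unlicensed consonant becomes the onset of a new syllable: /ʒ/ → /ʒə/, /m/ → /mə/, /θ/ → /θə/, /ɹ/ → /ɹə/.

ʒəbʔɪməθəɹə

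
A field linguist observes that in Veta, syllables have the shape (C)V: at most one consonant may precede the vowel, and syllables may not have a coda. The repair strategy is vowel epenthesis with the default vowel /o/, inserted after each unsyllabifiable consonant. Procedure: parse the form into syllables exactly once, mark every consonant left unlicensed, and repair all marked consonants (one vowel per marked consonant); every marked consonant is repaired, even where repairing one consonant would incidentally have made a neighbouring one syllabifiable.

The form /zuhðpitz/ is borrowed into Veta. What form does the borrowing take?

zuhoðopitozo

The consonants /h/, /ð/, /t/, /z/ cannot be parsed into a legal (C)V syllable (no codas are permitted; onsets are limited to one consonant).
Epenthesis after each stranded consonant: /h/ → /ho/, /ð/ → /ðo/, /t/ → /to/, /z/ → /zo/.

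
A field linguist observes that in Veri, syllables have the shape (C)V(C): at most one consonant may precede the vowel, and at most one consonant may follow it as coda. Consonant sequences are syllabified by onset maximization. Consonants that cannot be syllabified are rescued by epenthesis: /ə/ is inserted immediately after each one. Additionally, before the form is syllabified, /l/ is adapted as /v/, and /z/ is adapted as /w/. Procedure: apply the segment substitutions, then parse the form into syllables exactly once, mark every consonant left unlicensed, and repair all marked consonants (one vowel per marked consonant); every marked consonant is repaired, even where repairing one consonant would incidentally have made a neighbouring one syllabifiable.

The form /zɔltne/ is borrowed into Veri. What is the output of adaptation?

Substitution: /z/ → /w/, /l/ → /v/, giving /wɔvtne/.
Syllabifying with onset maximization leaves /t/ stranded (at most one coda consonant is licensed; onsets are limited to one consonant).
Each unlicensed consonant becomes the onset of a new syllable: /t/ → /tə/.

wɔvtəne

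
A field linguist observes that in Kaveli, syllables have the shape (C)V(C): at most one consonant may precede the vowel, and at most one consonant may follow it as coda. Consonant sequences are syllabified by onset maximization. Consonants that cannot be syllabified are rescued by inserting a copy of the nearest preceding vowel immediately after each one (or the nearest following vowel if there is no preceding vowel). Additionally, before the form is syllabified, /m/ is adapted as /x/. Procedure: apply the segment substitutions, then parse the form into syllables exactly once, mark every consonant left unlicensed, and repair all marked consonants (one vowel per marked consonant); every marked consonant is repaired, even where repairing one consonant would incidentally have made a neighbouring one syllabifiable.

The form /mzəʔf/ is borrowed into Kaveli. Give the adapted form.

Substitution: /m/ → /x/, giving /xzəʔf/.
Syllabifying with onset maximization leaves /x/, /f/ stranded (at most one coda consonant is licensed; onsets are limited to one consonant).
Epenthesis after each stranded consonant: /x/ → /xə/, /f/ → /fə/.

xəzəʔfə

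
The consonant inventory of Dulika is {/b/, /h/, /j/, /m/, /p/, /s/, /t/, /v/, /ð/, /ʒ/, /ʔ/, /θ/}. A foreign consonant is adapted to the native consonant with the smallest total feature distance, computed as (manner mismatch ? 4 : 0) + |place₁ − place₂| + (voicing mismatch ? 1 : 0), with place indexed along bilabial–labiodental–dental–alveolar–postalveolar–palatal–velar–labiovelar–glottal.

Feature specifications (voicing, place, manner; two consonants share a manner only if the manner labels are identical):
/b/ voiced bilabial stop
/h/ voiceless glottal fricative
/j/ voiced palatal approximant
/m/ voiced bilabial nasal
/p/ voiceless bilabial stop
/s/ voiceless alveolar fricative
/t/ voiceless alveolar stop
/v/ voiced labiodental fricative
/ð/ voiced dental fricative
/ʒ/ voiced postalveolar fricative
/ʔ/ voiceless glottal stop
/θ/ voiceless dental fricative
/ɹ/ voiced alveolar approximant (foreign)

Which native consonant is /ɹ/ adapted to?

j

/j/ is closest: same manner (approximant), place distance 2 (alveolar→palatal), same voicing; total 2. Next closest is /s/ at distance 5.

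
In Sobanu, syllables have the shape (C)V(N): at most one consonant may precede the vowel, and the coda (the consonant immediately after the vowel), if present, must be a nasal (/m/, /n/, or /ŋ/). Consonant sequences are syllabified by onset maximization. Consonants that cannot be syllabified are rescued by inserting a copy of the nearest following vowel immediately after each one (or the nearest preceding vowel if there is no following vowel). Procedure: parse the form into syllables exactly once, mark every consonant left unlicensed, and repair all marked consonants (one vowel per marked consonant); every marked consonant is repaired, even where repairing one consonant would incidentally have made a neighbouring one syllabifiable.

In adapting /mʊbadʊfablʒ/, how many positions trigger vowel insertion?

The unsyllabifiable consonants are /b/, /l/, /ʒ/; each receives one epenthetic vowel.

3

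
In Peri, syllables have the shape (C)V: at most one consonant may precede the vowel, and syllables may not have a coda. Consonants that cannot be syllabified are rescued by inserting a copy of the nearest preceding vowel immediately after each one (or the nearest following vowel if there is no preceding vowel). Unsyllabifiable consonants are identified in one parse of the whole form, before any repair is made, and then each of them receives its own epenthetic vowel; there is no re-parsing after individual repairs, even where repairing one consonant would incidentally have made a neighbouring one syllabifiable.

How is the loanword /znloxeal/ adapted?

zonoloxeala

The consonants /z/, /n/, /l/ cannot be parsed into a legal (C)V syllable (no codas are permitted; onsets are limited to one consonant).
Epenthesis after each stranded consonant: /z/ → /zo/, /n/ → /no/, /l/ → /la/.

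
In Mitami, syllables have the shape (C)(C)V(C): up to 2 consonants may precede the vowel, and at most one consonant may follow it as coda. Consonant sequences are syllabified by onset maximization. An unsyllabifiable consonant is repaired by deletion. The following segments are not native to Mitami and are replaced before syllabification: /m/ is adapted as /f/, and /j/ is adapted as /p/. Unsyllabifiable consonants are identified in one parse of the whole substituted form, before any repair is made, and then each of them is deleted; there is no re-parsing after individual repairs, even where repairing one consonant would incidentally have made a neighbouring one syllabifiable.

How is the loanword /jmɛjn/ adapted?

Substitution: /j/ → /p/, /m/ → /f/, giving /pfɛpn/.
Under (C)(C)V(C), the unsyllabifiable consonants are /n/ (at most one coda consonant is licensed; onsets may contain at most 2 consonants).
Each unlicensed consonant is deleted: /n/.

pfɛp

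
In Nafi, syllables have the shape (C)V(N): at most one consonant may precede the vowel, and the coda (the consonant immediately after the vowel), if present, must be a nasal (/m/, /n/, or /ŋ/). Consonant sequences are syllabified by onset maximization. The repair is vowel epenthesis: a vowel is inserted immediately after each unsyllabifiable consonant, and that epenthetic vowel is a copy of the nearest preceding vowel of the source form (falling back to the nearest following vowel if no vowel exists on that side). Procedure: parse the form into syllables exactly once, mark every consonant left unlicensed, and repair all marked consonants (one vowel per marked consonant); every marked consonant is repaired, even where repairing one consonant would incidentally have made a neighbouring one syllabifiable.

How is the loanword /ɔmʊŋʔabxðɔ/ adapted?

ɔmʊŋʔabaxaðɔ

Syllabifying with onset maximization leaves /b/, /x/ stranded (only a nasal (/m/, /n/, or /ŋ/) is licensed in coda position; onsets are limited to one consonant).
Epenthesis after each stranded consonant: /b/ → /ba/, /x/ → /xa/.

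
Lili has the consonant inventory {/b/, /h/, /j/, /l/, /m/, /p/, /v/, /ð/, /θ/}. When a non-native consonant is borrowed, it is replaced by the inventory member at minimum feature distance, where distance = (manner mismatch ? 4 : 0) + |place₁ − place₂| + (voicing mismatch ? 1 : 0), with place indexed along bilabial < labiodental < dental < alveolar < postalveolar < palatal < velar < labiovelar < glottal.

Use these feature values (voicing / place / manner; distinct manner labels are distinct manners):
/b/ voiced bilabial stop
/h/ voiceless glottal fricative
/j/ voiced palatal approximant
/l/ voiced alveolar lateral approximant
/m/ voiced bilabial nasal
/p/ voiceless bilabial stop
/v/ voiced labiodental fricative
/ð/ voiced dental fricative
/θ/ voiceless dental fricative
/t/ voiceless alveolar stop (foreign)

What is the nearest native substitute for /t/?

/p/ is closest: same manner (stop), place distance 3 (alveolar→bilabial), same voicing; total 3. Next closest is /b/ at distance 4.

p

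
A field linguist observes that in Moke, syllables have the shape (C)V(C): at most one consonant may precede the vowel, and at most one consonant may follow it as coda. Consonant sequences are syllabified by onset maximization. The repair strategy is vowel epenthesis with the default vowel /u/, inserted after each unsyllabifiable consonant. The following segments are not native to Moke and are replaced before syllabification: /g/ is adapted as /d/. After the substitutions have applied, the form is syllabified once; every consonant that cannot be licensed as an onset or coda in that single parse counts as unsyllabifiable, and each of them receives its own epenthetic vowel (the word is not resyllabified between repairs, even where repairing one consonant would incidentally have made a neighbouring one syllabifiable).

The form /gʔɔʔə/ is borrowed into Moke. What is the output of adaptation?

duʔɔʔə

Substitution: /g/ → /d/, giving /dʔɔʔə/.
Under (C)V(C), the unsyllabifiable consonants are /d/ (at most one coda consonant is licensed; onsets are limited to one consonant).
Epenthesis after each stranded consonant: /d/ → /du/.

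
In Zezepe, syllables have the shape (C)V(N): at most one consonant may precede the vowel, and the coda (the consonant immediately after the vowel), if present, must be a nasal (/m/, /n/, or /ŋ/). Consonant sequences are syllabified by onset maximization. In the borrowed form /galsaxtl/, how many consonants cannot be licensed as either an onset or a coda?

4

The consonants /l/, /x/, /t/, /l/ cannot be parsed into a legal (C)V(N) syllable (only a nasal (/m/, /n/, or /ŋ/) is licensed in coda position; onsets are limited to one consonant).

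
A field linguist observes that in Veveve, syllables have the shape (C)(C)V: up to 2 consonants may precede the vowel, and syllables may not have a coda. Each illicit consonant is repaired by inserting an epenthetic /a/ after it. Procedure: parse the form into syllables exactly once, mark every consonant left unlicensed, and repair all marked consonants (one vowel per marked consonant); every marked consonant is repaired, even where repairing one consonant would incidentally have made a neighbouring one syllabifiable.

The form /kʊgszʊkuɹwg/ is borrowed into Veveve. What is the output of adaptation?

Syllabifying with onset maximization leaves /g/, /ɹ/, /w/, /g/ stranded (no codas are permitted; onsets may contain at most 2 consonants).
Inserting the epenthetic vowel yields /g/ → /ga/, /ɹ/ → /ɹa/, /w/ → /wa/, /g/ → /ga/.

kʊgaszʊkuɹawaga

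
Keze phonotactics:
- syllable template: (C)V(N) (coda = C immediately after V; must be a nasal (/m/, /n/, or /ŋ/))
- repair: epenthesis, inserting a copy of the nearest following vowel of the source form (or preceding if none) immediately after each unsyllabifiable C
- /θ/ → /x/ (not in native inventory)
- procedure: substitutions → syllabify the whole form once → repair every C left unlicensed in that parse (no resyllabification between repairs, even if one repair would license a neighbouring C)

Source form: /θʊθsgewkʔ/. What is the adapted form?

xʊxesegewekeʔe

Substitution: /θ/ → /x/, giving /xʊxsgewkʔ/.
Syllabifying with onset maximization leaves /x/, /s/, /w/, /k/, /ʔ/ stranded (only a nasal (/m/, /n/, or /ŋ/) is licensed in coda position; onsets are limited to one consonant).
Each unlicensed consonant becomes the onset of a new syllable: /x/ → /xe/, /s/ → /se/, /w/ → /we/, /k/ → /ke/, /ʔ/ → /ʔe/.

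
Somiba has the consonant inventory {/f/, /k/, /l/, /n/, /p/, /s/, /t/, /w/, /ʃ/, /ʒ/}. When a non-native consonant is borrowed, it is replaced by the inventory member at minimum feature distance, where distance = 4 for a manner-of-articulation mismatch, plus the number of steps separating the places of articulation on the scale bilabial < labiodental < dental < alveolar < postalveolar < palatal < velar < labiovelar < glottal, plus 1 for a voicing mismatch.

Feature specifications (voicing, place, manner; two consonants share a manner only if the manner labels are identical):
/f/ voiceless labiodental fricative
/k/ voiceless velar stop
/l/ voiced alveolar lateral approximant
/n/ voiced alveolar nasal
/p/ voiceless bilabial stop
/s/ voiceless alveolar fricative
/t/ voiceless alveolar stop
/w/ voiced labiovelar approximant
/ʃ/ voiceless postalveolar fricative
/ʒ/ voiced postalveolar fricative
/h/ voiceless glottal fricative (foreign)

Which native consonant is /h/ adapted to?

/ʃ/ is closest: same manner (fricative), place distance 4 (glottal→postalveolar), same voicing; total 4. Next closest is /s/ at distance 5.

ʃ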